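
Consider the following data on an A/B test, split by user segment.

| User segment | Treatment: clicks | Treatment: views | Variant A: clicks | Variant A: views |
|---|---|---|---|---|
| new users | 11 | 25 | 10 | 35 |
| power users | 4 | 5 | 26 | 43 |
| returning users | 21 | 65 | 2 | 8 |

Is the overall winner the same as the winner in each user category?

No

New users: Treatment 11/25 = 44.0%, Variant A 10/35 = 28.6% → Treatment
Power users: Treatment 4/5 = 80.0%, Variant A 26/43 = 60.5% → Treatment
Returning users: Treatment 21/65 = 32.3%, Variant A 2/8 = 25.0% → Treatment
Overall: Treatment 36/95 = 37.9%, Variant A 38/86 = 44.2% → Variant A
Treatment wins each user group but Variant A wins overall — the comparison reverses. Treatment's views skew toward returning users, which has a lower base rate.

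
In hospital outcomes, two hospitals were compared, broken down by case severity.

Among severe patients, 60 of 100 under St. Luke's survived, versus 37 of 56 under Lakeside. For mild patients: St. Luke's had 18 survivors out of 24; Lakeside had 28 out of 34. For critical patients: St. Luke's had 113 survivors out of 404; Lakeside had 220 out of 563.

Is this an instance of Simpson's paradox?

No

Severe: St. Luke's 60/100 = 60.0%, Lakeside 37/56 = 66.1% → Lakeside
Mild: St. Luke's 18/24 = 75.0%, Lakeside 28/34 = 82.4% → Lakeside
Critical: St. Luke's 113/404 = 28.0%, Lakeside 220/563 = 39.1% → Lakeside
Overall: St. Luke's 191/528 = 36.2%, Lakeside 285/653 = 43.6% → Lakeside
Lakeside wins overall and in every case group — no reversal.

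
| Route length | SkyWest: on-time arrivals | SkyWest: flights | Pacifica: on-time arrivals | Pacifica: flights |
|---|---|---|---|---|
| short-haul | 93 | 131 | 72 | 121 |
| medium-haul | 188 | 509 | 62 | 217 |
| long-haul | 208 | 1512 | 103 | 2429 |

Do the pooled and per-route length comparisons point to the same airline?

Short-haul: SkyWest 93/131 = 71.0%, Pacifica 72/121 = 59.5% → SkyWest
Medium-haul: SkyWest 188/509 = 36.9%, Pacifica 62/217 = 28.6% → SkyWest
Long-haul: SkyWest 208/1512 = 13.8%, Pacifica 103/2429 = 4.2% → SkyWest
Overall: SkyWest 489/2152 = 22.7%, Pacifica 237/2767 = 8.6% → SkyWest
SkyWest wins overall and in every route group — no reversal.

Yes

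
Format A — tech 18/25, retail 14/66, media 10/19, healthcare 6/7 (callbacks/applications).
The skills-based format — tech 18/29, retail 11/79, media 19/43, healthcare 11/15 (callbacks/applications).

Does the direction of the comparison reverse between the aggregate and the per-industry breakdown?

Tech: Format A 18/25 = 72.0%, the skills-based format 18/29 = 62.1% → Format A
Retail: Format A 14/66 = 21.2%, the skills-based format 11/79 = 13.9% → Format A
Media: Format A 10/19 = 52.6%, the skills-based format 19/43 = 44.2% → Format A
Healthcare: Format A 6/7 = 85.7%, the skills-based format 11/15 = 73.3% → Format A
Overall: Format A 48/117 = 41.0%, the skills-based format 59/166 = 35.5% → Format A
Format A wins overall and in every industry group — no reversal.

No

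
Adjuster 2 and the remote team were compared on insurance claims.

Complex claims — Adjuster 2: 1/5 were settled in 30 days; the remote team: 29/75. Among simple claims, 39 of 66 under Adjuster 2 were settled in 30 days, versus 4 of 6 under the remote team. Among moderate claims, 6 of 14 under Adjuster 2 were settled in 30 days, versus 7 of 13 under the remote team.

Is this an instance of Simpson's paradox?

Complex: Adjuster 2 1/5 = 20.0%, the remote team 29/75 = 38.7% → the remote team
Simple: Adjuster 2 39/66 = 59.1%, the remote team 4/6 = 66.7% → the remote team
Moderate: Adjuster 2 6/14 = 42.9%, the remote team 7/13 = 53.8% → the remote team
Overall: Adjuster 2 46/85 = 54.1%, the remote team 40/94 = 42.6% → Adjuster 2
The remote team wins each claim group but Adjuster 2 wins overall — the comparison reverses. The remote team's claims skew toward complex, which has a lower base rate.

Yes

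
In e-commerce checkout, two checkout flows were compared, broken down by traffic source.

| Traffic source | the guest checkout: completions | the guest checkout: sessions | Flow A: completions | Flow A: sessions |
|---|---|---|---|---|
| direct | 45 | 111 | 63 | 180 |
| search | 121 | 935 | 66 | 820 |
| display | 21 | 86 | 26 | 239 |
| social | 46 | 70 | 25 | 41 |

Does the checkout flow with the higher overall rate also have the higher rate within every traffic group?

Direct: the guest checkout 45/111 = 40.5%, Flow A 63/180 = 35.0% → the guest checkout
Search: the guest checkout 121/935 = 12.9%, Flow A 66/820 = 8.0% → the guest checkout
Display: the guest checkout 21/86 = 24.4%, Flow A 26/239 = 10.9% → the guest checkout
Social: the guest checkout 46/70 = 65.7%, Flow A 25/41 = 61.0% → the guest checkout
Overall: the guest checkout 233/1202 = 19.4%, Flow A 180/1280 = 14.1% → the guest checkout
The guest checkout wins overall and in every traffic group — no reversal.

Yes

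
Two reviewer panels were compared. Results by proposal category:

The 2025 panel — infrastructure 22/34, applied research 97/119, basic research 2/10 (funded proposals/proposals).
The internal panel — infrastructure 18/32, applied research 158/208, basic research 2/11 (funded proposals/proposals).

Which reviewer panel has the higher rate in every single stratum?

the 2025 panel

Infrastructure: the 2025 panel 22/34 = 64.7%, the internal panel 18/32 = 56.2% → the 2025 panel
Applied research: the 2025 panel 97/119 = 81.5%, the internal panel 158/208 = 76.0% → the 2025 panel
Basic research: the 2025 panel 2/10 = 20.0%, the internal panel 2/11 = 18.2% → the 2025 panel
The 2025 panel has the higher rate in all 3 groups.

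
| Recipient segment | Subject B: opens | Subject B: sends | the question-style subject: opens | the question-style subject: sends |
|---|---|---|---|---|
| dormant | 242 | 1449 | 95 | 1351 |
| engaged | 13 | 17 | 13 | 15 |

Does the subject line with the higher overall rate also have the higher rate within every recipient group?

Dormant: Subject B 242/1449 = 16.7%, the question-style subject 95/1351 = 7.0% → Subject B
Engaged: Subject B 13/17 = 76.5%, the question-style subject 13/15 = 86.7% → the question-style subject
Overall: Subject B 255/1466 = 17.4%, the question-style subject 108/1366 = 7.9% → Subject B
Neither sweeps: Subject B wins 1 of 2 groups, the question-style subject wins 1. Subject B wins overall but not every group — no Simpson reversal.

No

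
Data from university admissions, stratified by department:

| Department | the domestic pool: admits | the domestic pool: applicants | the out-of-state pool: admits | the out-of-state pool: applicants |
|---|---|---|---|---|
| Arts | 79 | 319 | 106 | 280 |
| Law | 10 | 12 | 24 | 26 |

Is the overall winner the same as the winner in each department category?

Yes

Arts: the domestic pool 79/319 = 24.8%, the out-of-state pool 106/280 = 37.9% → the out-of-state pool
Law: the domestic pool 10/12 = 83.3%, the out-of-state pool 24/26 = 92.3% → the out-of-state pool
Overall: the domestic pool 89/331 = 26.9%, the out-of-state pool 130/306 = 42.5% → the out-of-state pool
The out-of-state pool wins overall and in every department group — no reversal.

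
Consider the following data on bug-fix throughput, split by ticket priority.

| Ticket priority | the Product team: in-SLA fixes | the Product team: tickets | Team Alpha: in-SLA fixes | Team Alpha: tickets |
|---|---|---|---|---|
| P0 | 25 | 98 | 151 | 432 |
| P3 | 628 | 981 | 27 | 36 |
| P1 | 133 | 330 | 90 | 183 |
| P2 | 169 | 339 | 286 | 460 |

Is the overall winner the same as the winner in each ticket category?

No

P0: the Product team 25/98 = 25.5%, Team Alpha 151/432 = 35.0% → Team Alpha
P3: the Product team 628/981 = 64.0%, Team Alpha 27/36 = 75.0% → Team Alpha
P1: the Product team 133/330 = 40.3%, Team Alpha 90/183 = 49.2% → Team Alpha
P2: the Product team 169/339 = 49.9%, Team Alpha 286/460 = 62.2% → Team Alpha
Overall: the Product team 955/1748 = 54.6%, Team Alpha 554/1111 = 49.9% → the Product team
Team Alpha wins each ticket group but the Product team wins overall — the comparison reverses. Team Alpha's tickets skew toward P0, which has a lower base rate.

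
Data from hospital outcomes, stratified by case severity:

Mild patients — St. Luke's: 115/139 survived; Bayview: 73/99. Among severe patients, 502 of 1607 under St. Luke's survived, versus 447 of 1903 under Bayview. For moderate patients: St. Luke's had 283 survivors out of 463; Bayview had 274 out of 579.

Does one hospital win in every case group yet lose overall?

Mild: St. Luke's 115/139 = 82.7%, Bayview 73/99 = 73.7% → St. Luke's
Severe: St. Luke's 502/1607 = 31.2%, Bayview 447/1903 = 23.5% → St. Luke's
Moderate: St. Luke's 283/463 = 61.1%, Bayview 274/579 = 47.3% → St. Luke's
Overall: St. Luke's 900/2209 = 40.7%, Bayview 794/2581 = 30.8% → St. Luke's
St. Luke's wins overall and in every case group — no reversal.

No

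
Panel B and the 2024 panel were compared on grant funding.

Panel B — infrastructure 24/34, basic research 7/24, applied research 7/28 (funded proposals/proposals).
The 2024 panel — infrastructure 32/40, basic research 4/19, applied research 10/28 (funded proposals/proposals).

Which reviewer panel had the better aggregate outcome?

the 2024 panel

Infrastructure: Panel B 24/34 = 70.6%, the 2024 panel 32/40 = 80.0% → the 2024 panel
Basic research: Panel B 7/24 = 29.2%, the 2024 panel 4/19 = 21.1% → Panel B
Applied research: Panel B 7/28 = 25.0%, the 2024 panel 10/28 = 35.7% → the 2024 panel
Overall: Panel B 38/86 = 44.2%, the 2024 panel 46/87 = 52.9% → the 2024 panel
(Neither sweeps every proposal group, but the 2024 panel has the higher pooled rate.)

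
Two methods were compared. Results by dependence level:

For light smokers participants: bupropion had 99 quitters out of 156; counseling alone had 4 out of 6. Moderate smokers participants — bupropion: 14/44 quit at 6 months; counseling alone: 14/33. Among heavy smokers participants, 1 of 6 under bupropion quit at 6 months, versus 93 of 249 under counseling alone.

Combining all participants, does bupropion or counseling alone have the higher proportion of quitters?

bupropion

Light smokers: bupropion 99/156 = 63.5%, counseling alone 4/6 = 66.7% → counseling alone
Moderate smokers: bupropion 14/44 = 31.8%, counseling alone 14/33 = 42.4% → counseling alone
Heavy smokers: bupropion 1/6 = 16.7%, counseling alone 93/249 = 37.3% → counseling alone
Overall: bupropion 114/206 = 55.3%, counseling alone 111/288 = 38.5% → bupropion
(Counseling alone wins every dependence group but bupropion wins overall — counseling alone's participants skew toward the low-rate heavy smokers group.)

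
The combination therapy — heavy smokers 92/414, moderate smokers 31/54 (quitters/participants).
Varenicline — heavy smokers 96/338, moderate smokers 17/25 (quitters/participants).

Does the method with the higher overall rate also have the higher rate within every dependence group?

Yes

Heavy smokers: the combination therapy 92/414 = 22.2%, varenicline 96/338 = 28.4% → varenicline
Moderate smokers: the combination therapy 31/54 = 57.4%, varenicline 17/25 = 68.0% → varenicline
Overall: the combination therapy 123/468 = 26.3%, varenicline 113/363 = 31.1% → varenicline
Varenicline wins overall and in every dependence group — no reversal.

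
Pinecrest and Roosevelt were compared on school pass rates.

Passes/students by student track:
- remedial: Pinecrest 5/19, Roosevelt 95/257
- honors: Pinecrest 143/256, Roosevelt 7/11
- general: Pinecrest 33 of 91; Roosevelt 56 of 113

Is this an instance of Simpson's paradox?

Yes

Remedial: Pinecrest 5/19 = 26.3%, Roosevelt 95/257 = 37.0% → Roosevelt
Honors: Pinecrest 143/256 = 55.9%, Roosevelt 7/11 = 63.6% → Roosevelt
General: Pinecrest 33/91 = 36.3%, Roosevelt 56/113 = 49.6% → Roosevelt
Overall: Pinecrest 181/366 = 49.5%, Roosevelt 158/381 = 41.5% → Pinecrest
Roosevelt wins each student group but Pinecrest wins overall — the comparison reverses. Roosevelt's students skew toward remedial, which has a lower base rate.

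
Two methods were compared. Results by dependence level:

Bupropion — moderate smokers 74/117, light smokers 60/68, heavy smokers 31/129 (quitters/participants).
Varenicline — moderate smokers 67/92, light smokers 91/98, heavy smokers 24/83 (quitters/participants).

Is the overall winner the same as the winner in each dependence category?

Yes

Moderate smokers: bupropion 74/117 = 63.2%, varenicline 67/92 = 72.8% → varenicline
Light smokers: bupropion 60/68 = 88.2%, varenicline 91/98 = 92.9% → varenicline
Heavy smokers: bupropion 31/129 = 24.0%, varenicline 24/83 = 28.9% → varenicline
Overall: bupropion 165/314 = 52.5%, varenicline 182/273 = 66.7% → varenicline
Varenicline wins overall and in every dependence group — no reversal.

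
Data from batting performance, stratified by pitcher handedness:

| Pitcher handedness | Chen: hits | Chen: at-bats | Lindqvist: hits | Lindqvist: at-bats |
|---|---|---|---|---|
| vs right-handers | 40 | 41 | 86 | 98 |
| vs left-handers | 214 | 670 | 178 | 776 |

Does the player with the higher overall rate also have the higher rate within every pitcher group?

Yes

Vs right-handers: Chen 40/41 = 97.6%, Lindqvist 86/98 = 87.8% → Chen
Vs left-handers: Chen 214/670 = 31.9%, Lindqvist 178/776 = 22.9% → Chen
Overall: Chen 254/711 = 35.7%, Lindqvist 264/874 = 30.2% → Chen
Chen wins overall and in every pitcher group — no reversal.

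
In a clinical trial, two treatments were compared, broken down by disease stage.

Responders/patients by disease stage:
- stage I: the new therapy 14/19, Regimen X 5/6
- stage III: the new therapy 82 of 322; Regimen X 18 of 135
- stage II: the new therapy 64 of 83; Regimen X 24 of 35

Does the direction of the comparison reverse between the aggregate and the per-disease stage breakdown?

Stage I: the new therapy 14/19 = 73.7%, Regimen X 5/6 = 83.3% → Regimen X
Stage III: the new therapy 82/322 = 25.5%, Regimen X 18/135 = 13.3% → the new therapy
Stage II: the new therapy 64/83 = 77.1%, Regimen X 24/35 = 68.6% → the new therapy
Overall: the new therapy 160/424 = 37.7%, Regimen X 47/176 = 26.7% → the new therapy
Neither sweeps: the new therapy wins 2 of 3 groups, Regimen X wins 1. The new therapy wins overall but not every group — no Simpson reversal.

No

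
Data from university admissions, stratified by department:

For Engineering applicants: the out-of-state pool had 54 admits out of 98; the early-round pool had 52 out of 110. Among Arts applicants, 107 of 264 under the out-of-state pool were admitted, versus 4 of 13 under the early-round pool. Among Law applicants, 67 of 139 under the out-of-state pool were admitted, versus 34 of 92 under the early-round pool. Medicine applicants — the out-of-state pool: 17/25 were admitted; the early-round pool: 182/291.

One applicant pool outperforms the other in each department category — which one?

Engineering: the out-of-state pool 54/98 = 55.1%, the early-round pool 52/110 = 47.3% → the out-of-state pool
Arts: the out-of-state pool 107/264 = 40.5%, the early-round pool 4/13 = 30.8% → the out-of-state pool
Law: the out-of-state pool 67/139 = 48.2%, the early-round pool 34/92 = 37.0% → the out-of-state pool
Medicine: the out-of-state pool 17/25 = 68.0%, the early-round pool 182/291 = 62.5% → the out-of-state pool
The out-of-state pool has the higher rate in all 4 groups.

the out-of-state pool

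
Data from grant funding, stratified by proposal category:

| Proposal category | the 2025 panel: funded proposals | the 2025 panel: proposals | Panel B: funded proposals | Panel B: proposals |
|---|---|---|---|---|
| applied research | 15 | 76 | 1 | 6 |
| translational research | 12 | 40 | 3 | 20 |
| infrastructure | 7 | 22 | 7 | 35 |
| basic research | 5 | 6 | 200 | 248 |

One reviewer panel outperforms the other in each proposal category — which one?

the 2025 panel

Applied research: the 2025 panel 15/76 = 19.7%, Panel B 1/6 = 16.7% → the 2025 panel
Translational research: the 2025 panel 12/40 = 30.0%, Panel B 3/20 = 15.0% → the 2025 panel
Infrastructure: the 2025 panel 7/22 = 31.8%, Panel B 7/35 = 20.0% → the 2025 panel
Basic research: the 2025 panel 5/6 = 83.3%, Panel B 200/248 = 80.6% → the 2025 panel
The 2025 panel has the higher rate in all 4 groups.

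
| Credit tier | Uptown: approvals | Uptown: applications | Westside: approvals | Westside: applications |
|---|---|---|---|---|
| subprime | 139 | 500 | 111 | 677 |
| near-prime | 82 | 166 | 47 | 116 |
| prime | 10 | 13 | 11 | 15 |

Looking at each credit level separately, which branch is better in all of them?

Uptown

Subprime: Uptown 139/500 = 27.8%, Westside 111/677 = 16.4% → Uptown
Near-prime: Uptown 82/166 = 49.4%, Westside 47/116 = 40.5% → Uptown
Prime: Uptown 10/13 = 76.9%, Westside 11/15 = 73.3% → Uptown
Uptown has the higher rate in all 3 groups.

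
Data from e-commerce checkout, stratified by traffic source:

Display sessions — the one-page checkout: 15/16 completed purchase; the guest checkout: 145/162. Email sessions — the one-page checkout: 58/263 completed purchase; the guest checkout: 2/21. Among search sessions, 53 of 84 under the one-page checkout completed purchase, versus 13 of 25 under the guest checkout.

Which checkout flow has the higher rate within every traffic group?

Display: the one-page checkout 15/16 = 93.8%, the guest checkout 145/162 = 89.5% → the one-page checkout
Email: the one-page checkout 58/263 = 22.1%, the guest checkout 2/21 = 9.5% → the one-page checkout
Search: the one-page checkout 53/84 = 63.1%, the guest checkout 13/25 = 52.0% → the one-page checkout
The one-page checkout has the higher rate in all 3 groups.

the one-page checkout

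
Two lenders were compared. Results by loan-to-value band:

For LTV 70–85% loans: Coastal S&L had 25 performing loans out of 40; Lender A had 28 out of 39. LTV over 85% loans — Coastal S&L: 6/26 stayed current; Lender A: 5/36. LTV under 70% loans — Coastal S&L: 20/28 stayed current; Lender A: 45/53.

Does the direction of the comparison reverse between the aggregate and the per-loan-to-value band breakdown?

No

LTV 70–85%: Coastal S&L 25/40 = 62.5%, Lender A 28/39 = 71.8% → Lender A
LTV over 85%: Coastal S&L 6/26 = 23.1%, Lender A 5/36 = 13.9% → Coastal S&L
LTV under 70%: Coastal S&L 20/28 = 71.4%, Lender A 45/53 = 84.9% → Lender A
Overall: Coastal S&L 51/94 = 54.3%, Lender A 78/128 = 60.9% → Lender A
Neither sweeps: Coastal S&L wins 1 of 3 groups, Lender A wins 2. Lender A wins overall but not every group — no Simpson reversal.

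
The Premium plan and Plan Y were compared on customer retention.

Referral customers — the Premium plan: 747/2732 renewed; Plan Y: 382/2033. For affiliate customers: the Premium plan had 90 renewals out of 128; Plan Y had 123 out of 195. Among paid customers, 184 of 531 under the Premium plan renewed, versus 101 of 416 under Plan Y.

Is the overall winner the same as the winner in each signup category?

Referral: the Premium plan 747/2732 = 27.3%, Plan Y 382/2033 = 18.8% → the Premium plan
Affiliate: the Premium plan 90/128 = 70.3%, Plan Y 123/195 = 63.1% → the Premium plan
Paid: the Premium plan 184/531 = 34.7%, Plan Y 101/416 = 24.3% → the Premium plan
Overall: the Premium plan 1021/3391 = 30.1%, Plan Y 606/2644 = 22.9% → the Premium plan
The Premium plan wins overall and in every signup group — no reversal.

Yes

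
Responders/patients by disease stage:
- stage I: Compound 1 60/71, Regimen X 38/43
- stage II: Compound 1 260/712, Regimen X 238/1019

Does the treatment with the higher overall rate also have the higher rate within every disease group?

Stage I: Compound 1 60/71 = 84.5%, Regimen X 38/43 = 88.4% → Regimen X
Stage II: Compound 1 260/712 = 36.5%, Regimen X 238/1019 = 23.4% → Compound 1
Overall: Compound 1 320/783 = 40.9%, Regimen X 276/1062 = 26.0% → Compound 1
Neither sweeps: Compound 1 wins 1 of 2 groups, Regimen X wins 1. Compound 1 wins overall but not every group — no Simpson reversal.

No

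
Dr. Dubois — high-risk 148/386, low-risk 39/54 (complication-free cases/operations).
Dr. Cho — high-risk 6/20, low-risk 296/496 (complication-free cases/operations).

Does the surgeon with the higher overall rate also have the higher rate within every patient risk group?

No

High-risk: Dr. Dubois 148/386 = 38.3%, Dr. Cho 6/20 = 30.0% → Dr. Dubois
Low-risk: Dr. Dubois 39/54 = 72.2%, Dr. Cho 296/496 = 59.7% → Dr. Dubois
Overall: Dr. Dubois 187/440 = 42.5%, Dr. Cho 302/516 = 58.5% → Dr. Cho
Dr. Dubois wins each patient risk group but Dr. Cho wins overall — the comparison reverses. Dr. Dubois's operations skew toward high-risk, which has a lower base rate.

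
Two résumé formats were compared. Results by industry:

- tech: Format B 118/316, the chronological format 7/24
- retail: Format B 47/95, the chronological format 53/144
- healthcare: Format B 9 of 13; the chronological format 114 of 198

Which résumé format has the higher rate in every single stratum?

Format B

Tech: Format B 118/316 = 37.3%, the chronological format 7/24 = 29.2% → Format B
Retail: Format B 47/95 = 49.5%, the chronological format 53/144 = 36.8% → Format B
Healthcare: Format B 9/13 = 69.2%, the chronological format 114/198 = 57.6% → Format B
Format B has the higher rate in all 3 groups.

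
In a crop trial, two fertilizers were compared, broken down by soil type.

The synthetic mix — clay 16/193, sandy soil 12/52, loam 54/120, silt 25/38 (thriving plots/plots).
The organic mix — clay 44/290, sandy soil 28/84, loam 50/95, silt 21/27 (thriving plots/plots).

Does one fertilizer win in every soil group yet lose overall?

No

Clay: the synthetic mix 16/193 = 8.3%, the organic mix 44/290 = 15.2% → the organic mix
Sandy soil: the synthetic mix 12/52 = 23.1%, the organic mix 28/84 = 33.3% → the organic mix
Loam: the synthetic mix 54/120 = 45.0%, the organic mix 50/95 = 52.6% → the organic mix
Silt: the synthetic mix 25/38 = 65.8%, the organic mix 21/27 = 77.8% → the organic mix
Overall: the synthetic mix 107/403 = 26.6%, the organic mix 143/496 = 28.8% → the organic mix
The organic mix wins overall and in every soil group — no reversal.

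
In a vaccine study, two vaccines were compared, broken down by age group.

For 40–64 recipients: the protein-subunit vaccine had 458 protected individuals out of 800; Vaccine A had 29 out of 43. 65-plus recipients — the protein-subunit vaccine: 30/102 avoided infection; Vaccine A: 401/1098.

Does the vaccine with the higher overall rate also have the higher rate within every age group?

40–64: the protein-subunit vaccine 458/800 = 57.2%, Vaccine A 29/43 = 67.4% → Vaccine A
65-plus: the protein-subunit vaccine 30/102 = 29.4%, Vaccine A 401/1098 = 36.5% → Vaccine A
Overall: the protein-subunit vaccine 488/902 = 54.1%, Vaccine A 430/1141 = 37.7% → the protein-subunit vaccine
Vaccine A wins each age group but the protein-subunit vaccine wins overall — the comparison reverses. Vaccine A's recipients skew toward 65-plus, which has a lower base rate.

No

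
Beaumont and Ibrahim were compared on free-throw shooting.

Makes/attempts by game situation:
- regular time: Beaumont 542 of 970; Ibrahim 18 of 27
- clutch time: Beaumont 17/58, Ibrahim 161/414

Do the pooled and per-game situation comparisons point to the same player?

No

Regular time: Beaumont 542/970 = 55.9%, Ibrahim 18/27 = 66.7% → Ibrahim
Clutch time: Beaumont 17/58 = 29.3%, Ibrahim 161/414 = 38.9% → Ibrahim
Overall: Beaumont 559/1028 = 54.4%, Ibrahim 179/441 = 40.6% → Beaumont
Ibrahim wins each game group but Beaumont wins overall — the comparison reverses. Ibrahim's attempts skew toward clutch time, which has a lower base rate.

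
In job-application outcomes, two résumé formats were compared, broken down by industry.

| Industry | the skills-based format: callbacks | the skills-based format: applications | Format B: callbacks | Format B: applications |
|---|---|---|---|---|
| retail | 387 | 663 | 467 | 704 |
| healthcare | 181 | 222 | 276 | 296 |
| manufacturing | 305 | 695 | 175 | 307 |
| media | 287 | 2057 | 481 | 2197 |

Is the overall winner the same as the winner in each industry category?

Retail: the skills-based format 387/663 = 58.4%, Format B 467/704 = 66.3% → Format B
Healthcare: the skills-based format 181/222 = 81.5%, Format B 276/296 = 93.2% → Format B
Manufacturing: the skills-based format 305/695 = 43.9%, Format B 175/307 = 57.0% → Format B
Media: the skills-based format 287/2057 = 14.0%, Format B 481/2197 = 21.9% → Format B
Overall: the skills-based format 1160/3637 = 31.9%, Format B 1399/3504 = 39.9% → Format B
Format B wins overall and in every industry group — no reversal.

Yes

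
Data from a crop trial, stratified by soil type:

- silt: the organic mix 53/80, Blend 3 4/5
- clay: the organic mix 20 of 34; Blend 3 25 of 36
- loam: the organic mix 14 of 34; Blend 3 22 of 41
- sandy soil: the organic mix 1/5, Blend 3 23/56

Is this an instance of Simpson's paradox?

Yes

Silt: the organic mix 53/80 = 66.2%, Blend 3 4/5 = 80.0% → Blend 3
Clay: the organic mix 20/34 = 58.8%, Blend 3 25/36 = 69.4% → Blend 3
Loam: the organic mix 14/34 = 41.2%, Blend 3 22/41 = 53.7% → Blend 3
Sandy soil: the organic mix 1/5 = 20.0%, Blend 3 23/56 = 41.1% → Blend 3
Overall: the organic mix 88/153 = 57.5%, Blend 3 74/138 = 53.6% → the organic mix
Blend 3 wins each soil group but the organic mix wins overall — the comparison reverses. Blend 3's plots skew toward sandy soil, which has a lower base rate.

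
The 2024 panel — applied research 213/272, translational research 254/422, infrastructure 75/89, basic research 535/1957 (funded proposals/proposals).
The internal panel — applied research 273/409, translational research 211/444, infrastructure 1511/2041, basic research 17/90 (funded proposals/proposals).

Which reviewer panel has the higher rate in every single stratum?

the 2024 panel

Applied research: the 2024 panel 213/272 = 78.3%, the internal panel 273/409 = 66.7% → the 2024 panel
Translational research: the 2024 panel 254/422 = 60.2%, the internal panel 211/444 = 47.5% → the 2024 panel
Infrastructure: the 2024 panel 75/89 = 84.3%, the internal panel 1511/2041 = 74.0% → the 2024 panel
Basic research: the 2024 panel 535/1957 = 27.3%, the internal panel 17/90 = 18.9% → the 2024 panel
The 2024 panel has the higher rate in all 4 groups.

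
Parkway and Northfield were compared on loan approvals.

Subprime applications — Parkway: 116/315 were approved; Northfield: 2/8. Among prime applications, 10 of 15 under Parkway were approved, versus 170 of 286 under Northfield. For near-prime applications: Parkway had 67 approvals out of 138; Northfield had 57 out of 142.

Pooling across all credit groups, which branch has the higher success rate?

Northfield

Subprime: Parkway 116/315 = 36.8%, Northfield 2/8 = 25.0% → Parkway
Prime: Parkway 10/15 = 66.7%, Northfield 170/286 = 59.4% → Parkway
Near-prime: Parkway 67/138 = 48.6%, Northfield 57/142 = 40.1% → Parkway
Overall: Parkway 193/468 = 41.2%, Northfield 229/436 = 52.5% → Northfield
(Parkway wins every credit group but Northfield wins overall — Parkway's applications skew toward the low-rate subprime group.)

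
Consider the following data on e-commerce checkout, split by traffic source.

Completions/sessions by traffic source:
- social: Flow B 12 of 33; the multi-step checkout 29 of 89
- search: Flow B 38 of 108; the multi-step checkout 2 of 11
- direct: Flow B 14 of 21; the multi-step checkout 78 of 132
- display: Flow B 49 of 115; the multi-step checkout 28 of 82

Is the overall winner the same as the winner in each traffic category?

Social: Flow B 12/33 = 36.4%, the multi-step checkout 29/89 = 32.6% → Flow B
Search: Flow B 38/108 = 35.2%, the multi-step checkout 2/11 = 18.2% → Flow B
Direct: Flow B 14/21 = 66.7%, the multi-step checkout 78/132 = 59.1% → Flow B
Display: Flow B 49/115 = 42.6%, the multi-step checkout 28/82 = 34.1% → Flow B
Overall: Flow B 113/277 = 40.8%, the multi-step checkout 137/314 = 43.6% → the multi-step checkout
Flow B wins each traffic group but the multi-step checkout wins overall — the comparison reverses. Flow B's sessions skew toward search, which has a lower base rate.

No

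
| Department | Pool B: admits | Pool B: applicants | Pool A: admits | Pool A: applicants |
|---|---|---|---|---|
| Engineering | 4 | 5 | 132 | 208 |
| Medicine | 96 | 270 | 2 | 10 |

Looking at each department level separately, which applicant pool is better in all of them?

Engineering: Pool B 4/5 = 80.0%, Pool A 132/208 = 63.5% → Pool B
Medicine: Pool B 96/270 = 35.6%, Pool A 2/10 = 20.0% → Pool B
Pool B has the higher rate in both groups.

Pool B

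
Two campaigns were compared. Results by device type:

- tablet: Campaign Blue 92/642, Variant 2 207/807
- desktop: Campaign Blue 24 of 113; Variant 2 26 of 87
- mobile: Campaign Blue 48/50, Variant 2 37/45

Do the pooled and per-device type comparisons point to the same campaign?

Tablet: Campaign Blue 92/642 = 14.3%, Variant 2 207/807 = 25.7% → Variant 2
Desktop: Campaign Blue 24/113 = 21.2%, Variant 2 26/87 = 29.9% → Variant 2
Mobile: Campaign Blue 48/50 = 96.0%, Variant 2 37/45 = 82.2% → Campaign Blue
Overall: Campaign Blue 164/805 = 20.4%, Variant 2 270/939 = 28.8% → Variant 2
Neither sweeps: Campaign Blue wins 1 of 3 groups, Variant 2 wins 2. Variant 2 wins overall but not every group — no Simpson reversal.

No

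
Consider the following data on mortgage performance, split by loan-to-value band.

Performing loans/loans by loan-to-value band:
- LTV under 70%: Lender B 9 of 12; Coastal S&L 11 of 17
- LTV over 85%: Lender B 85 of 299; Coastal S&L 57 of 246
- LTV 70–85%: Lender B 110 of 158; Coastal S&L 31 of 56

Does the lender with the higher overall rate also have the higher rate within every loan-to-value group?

Yes

LTV under 70%: Lender B 9/12 = 75.0%, Coastal S&L 11/17 = 64.7% → Lender B
LTV over 85%: Lender B 85/299 = 28.4%, Coastal S&L 57/246 = 23.2% → Lender B
LTV 70–85%: Lender B 110/158 = 69.6%, Coastal S&L 31/56 = 55.4% → Lender B
Overall: Lender B 204/469 = 43.5%, Coastal S&L 99/319 = 31.0% → Lender B
Lender B wins overall and in every loan-to-value group — no reversal.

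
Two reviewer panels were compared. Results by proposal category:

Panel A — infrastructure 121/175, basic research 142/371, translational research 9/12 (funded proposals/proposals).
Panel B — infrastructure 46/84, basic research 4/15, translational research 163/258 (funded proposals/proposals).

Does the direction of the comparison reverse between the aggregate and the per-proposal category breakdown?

Infrastructure: Panel A 121/175 = 69.1%, Panel B 46/84 = 54.8% → Panel A
Basic research: Panel A 142/371 = 38.3%, Panel B 4/15 = 26.7% → Panel A
Translational research: Panel A 9/12 = 75.0%, Panel B 163/258 = 63.2% → Panel A
Overall: Panel A 272/558 = 48.7%, Panel B 213/357 = 59.7% → Panel B
Panel A wins each proposal group but Panel B wins overall — the comparison reverses. Panel A's proposals skew toward basic research, which has a lower base rate.

Yes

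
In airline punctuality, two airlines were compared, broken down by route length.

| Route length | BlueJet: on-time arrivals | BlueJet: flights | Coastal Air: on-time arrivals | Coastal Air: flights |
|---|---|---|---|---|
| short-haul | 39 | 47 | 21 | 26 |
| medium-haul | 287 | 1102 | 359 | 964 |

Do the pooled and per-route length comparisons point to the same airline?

Short-haul: BlueJet 39/47 = 83.0%, Coastal Air 21/26 = 80.8% → BlueJet
Medium-haul: BlueJet 287/1102 = 26.0%, Coastal Air 359/964 = 37.2% → Coastal Air
Overall: BlueJet 326/1149 = 28.4%, Coastal Air 380/990 = 38.4% → Coastal Air
Neither sweeps: BlueJet wins 1 of 2 groups, Coastal Air wins 1. Coastal Air wins overall but not every group — no Simpson reversal.

No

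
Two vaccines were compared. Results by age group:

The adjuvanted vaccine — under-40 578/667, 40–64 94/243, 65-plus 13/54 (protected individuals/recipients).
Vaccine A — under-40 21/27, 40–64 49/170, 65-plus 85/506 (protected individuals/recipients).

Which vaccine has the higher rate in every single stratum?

the adjuvanted vaccine

Under-40: the adjuvanted vaccine 578/667 = 86.7%, Vaccine A 21/27 = 77.8% → the adjuvanted vaccine
40–64: the adjuvanted vaccine 94/243 = 38.7%, Vaccine A 49/170 = 28.8% → the adjuvanted vaccine
65-plus: the adjuvanted vaccine 13/54 = 24.1%, Vaccine A 85/506 = 16.8% → the adjuvanted vaccine
The adjuvanted vaccine has the higher rate in all 3 groups.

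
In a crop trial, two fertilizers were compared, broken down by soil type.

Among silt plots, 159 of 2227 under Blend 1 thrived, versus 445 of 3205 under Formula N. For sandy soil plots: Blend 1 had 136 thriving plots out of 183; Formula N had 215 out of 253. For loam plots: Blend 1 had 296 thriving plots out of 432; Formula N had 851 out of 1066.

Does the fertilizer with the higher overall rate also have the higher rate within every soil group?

Yes

Silt: Blend 1 159/2227 = 7.1%, Formula N 445/3205 = 13.9% → Formula N
Sandy soil: Blend 1 136/183 = 74.3%, Formula N 215/253 = 85.0% → Formula N
Loam: Blend 1 296/432 = 68.5%, Formula N 851/1066 = 79.8% → Formula N
Overall: Blend 1 591/2842 = 20.8%, Formula N 1511/4524 = 33.4% → Formula N
Formula N wins overall and in every soil group — no reversal.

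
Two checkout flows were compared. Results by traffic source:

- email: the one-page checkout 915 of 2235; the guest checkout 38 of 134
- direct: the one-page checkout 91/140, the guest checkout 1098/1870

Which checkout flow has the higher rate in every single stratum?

the one-page checkout

Email: the one-page checkout 915/2235 = 40.9%, the guest checkout 38/134 = 28.4% → the one-page checkout
Direct: the one-page checkout 91/140 = 65.0%, the guest checkout 1098/1870 = 58.7% → the one-page checkout
The one-page checkout has the higher rate in both groups.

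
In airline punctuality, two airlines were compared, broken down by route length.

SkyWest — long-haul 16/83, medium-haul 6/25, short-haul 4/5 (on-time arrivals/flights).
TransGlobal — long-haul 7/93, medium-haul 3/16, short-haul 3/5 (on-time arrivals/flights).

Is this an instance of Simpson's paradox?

No

Long-haul: SkyWest 16/83 = 19.3%, TransGlobal 7/93 = 7.5% → SkyWest
Medium-haul: SkyWest 6/25 = 24.0%, TransGlobal 3/16 = 18.8% → SkyWest
Short-haul: SkyWest 4/5 = 80.0%, TransGlobal 3/5 = 60.0% → SkyWest
Overall: SkyWest 26/113 = 23.0%, TransGlobal 13/114 = 11.4% → SkyWest
SkyWest wins overall and in every route group — no reversal.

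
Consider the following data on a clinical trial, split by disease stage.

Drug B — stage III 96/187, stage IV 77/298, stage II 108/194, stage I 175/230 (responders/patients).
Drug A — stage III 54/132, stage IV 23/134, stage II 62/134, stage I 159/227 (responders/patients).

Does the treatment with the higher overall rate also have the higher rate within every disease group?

Stage III: Drug B 96/187 = 51.3%, Drug A 54/132 = 40.9% → Drug B
Stage IV: Drug B 77/298 = 25.8%, Drug A 23/134 = 17.2% → Drug B
Stage II: Drug B 108/194 = 55.7%, Drug A 62/134 = 46.3% → Drug B
Stage I: Drug B 175/230 = 76.1%, Drug A 159/227 = 70.0% → Drug B
Overall: Drug B 456/909 = 50.2%, Drug A 298/627 = 47.5% → Drug B
Drug B wins overall and in every disease group — no reversal.

Yes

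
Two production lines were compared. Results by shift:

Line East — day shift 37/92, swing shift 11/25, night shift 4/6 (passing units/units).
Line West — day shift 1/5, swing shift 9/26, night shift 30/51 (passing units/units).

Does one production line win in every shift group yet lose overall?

Day shift: Line East 37/92 = 40.2%, Line West 1/5 = 20.0% → Line East
Swing shift: Line East 11/25 = 44.0%, Line West 9/26 = 34.6% → Line East
Night shift: Line East 4/6 = 66.7%, Line West 30/51 = 58.8% → Line East
Overall: Line East 52/123 = 42.3%, Line West 40/82 = 48.8% → Line West
Line East wins each shift group but Line West wins overall — the comparison reverses. Line East's units skew toward day shift, which has a lower base rate.

Yes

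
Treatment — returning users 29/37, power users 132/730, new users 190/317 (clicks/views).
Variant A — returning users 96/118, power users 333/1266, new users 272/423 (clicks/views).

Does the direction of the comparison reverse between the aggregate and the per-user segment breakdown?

No

Returning users: Treatment 29/37 = 78.4%, Variant A 96/118 = 81.4% → Variant A
Power users: Treatment 132/730 = 18.1%, Variant A 333/1266 = 26.3% → Variant A
New users: Treatment 190/317 = 59.9%, Variant A 272/423 = 64.3% → Variant A
Overall: Treatment 351/1084 = 32.4%, Variant A 701/1807 = 38.8% → Variant A
Variant A wins overall and in every user group — no reversal.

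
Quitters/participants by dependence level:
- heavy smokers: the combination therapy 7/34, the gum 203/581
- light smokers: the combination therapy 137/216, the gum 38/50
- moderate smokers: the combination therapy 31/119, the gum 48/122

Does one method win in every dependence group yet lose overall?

Yes

Heavy smokers: the combination therapy 7/34 = 20.6%, the gum 203/581 = 34.9% → the gum
Light smokers: the combination therapy 137/216 = 63.4%, the gum 38/50 = 76.0% → the gum
Moderate smokers: the combination therapy 31/119 = 26.1%, the gum 48/122 = 39.3% → the gum
Overall: the combination therapy 175/369 = 47.4%, the gum 289/753 = 38.4% → the combination therapy
The gum wins each dependence group but the combination therapy wins overall — the comparison reverses. The gum's participants skew toward heavy smokers, which has a lower base rate.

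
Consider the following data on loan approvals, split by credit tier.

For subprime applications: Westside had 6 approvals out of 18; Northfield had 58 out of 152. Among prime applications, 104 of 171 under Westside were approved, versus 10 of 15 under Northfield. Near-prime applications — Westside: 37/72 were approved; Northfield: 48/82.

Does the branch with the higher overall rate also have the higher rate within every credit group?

No

Subprime: Westside 6/18 = 33.3%, Northfield 58/152 = 38.2% → Northfield
Prime: Westside 104/171 = 60.8%, Northfield 10/15 = 66.7% → Northfield
Near-prime: Westside 37/72 = 51.4%, Northfield 48/82 = 58.5% → Northfield
Overall: Westside 147/261 = 56.3%, Northfield 116/249 = 46.6% → Westside
Northfield wins each credit group but Westside wins overall — the comparison reverses. Northfield's applications skew toward subprime, which has a lower base rate.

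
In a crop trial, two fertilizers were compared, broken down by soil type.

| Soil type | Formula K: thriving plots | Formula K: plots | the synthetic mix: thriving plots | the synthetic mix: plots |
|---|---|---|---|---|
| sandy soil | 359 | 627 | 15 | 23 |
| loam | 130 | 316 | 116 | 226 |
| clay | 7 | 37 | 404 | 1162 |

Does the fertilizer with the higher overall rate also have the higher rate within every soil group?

Sandy soil: Formula K 359/627 = 57.3%, the synthetic mix 15/23 = 65.2% → the synthetic mix
Loam: Formula K 130/316 = 41.1%, the synthetic mix 116/226 = 51.3% → the synthetic mix
Clay: Formula K 7/37 = 18.9%, the synthetic mix 404/1162 = 34.8% → the synthetic mix
Overall: Formula K 496/980 = 50.6%, the synthetic mix 535/1411 = 37.9% → Formula K
The synthetic mix wins each soil group but Formula K wins overall — the comparison reverses. The synthetic mix's plots skew toward clay, which has a lower base rate.

No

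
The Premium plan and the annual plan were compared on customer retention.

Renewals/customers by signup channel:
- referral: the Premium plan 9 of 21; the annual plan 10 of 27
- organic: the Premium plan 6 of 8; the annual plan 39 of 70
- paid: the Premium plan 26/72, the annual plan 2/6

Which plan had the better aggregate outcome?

Referral: the Premium plan 9/21 = 42.9%, the annual plan 10/27 = 37.0% → the Premium plan
Organic: the Premium plan 6/8 = 75.0%, the annual plan 39/70 = 55.7% → the Premium plan
Paid: the Premium plan 26/72 = 36.1%, the annual plan 2/6 = 33.3% → the Premium plan
Overall: the Premium plan 41/101 = 40.6%, the annual plan 51/103 = 49.5% → the annual plan
(The Premium plan wins every signup group but the annual plan wins overall — the Premium plan's customers skew toward the low-rate paid group.)

the annual plan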